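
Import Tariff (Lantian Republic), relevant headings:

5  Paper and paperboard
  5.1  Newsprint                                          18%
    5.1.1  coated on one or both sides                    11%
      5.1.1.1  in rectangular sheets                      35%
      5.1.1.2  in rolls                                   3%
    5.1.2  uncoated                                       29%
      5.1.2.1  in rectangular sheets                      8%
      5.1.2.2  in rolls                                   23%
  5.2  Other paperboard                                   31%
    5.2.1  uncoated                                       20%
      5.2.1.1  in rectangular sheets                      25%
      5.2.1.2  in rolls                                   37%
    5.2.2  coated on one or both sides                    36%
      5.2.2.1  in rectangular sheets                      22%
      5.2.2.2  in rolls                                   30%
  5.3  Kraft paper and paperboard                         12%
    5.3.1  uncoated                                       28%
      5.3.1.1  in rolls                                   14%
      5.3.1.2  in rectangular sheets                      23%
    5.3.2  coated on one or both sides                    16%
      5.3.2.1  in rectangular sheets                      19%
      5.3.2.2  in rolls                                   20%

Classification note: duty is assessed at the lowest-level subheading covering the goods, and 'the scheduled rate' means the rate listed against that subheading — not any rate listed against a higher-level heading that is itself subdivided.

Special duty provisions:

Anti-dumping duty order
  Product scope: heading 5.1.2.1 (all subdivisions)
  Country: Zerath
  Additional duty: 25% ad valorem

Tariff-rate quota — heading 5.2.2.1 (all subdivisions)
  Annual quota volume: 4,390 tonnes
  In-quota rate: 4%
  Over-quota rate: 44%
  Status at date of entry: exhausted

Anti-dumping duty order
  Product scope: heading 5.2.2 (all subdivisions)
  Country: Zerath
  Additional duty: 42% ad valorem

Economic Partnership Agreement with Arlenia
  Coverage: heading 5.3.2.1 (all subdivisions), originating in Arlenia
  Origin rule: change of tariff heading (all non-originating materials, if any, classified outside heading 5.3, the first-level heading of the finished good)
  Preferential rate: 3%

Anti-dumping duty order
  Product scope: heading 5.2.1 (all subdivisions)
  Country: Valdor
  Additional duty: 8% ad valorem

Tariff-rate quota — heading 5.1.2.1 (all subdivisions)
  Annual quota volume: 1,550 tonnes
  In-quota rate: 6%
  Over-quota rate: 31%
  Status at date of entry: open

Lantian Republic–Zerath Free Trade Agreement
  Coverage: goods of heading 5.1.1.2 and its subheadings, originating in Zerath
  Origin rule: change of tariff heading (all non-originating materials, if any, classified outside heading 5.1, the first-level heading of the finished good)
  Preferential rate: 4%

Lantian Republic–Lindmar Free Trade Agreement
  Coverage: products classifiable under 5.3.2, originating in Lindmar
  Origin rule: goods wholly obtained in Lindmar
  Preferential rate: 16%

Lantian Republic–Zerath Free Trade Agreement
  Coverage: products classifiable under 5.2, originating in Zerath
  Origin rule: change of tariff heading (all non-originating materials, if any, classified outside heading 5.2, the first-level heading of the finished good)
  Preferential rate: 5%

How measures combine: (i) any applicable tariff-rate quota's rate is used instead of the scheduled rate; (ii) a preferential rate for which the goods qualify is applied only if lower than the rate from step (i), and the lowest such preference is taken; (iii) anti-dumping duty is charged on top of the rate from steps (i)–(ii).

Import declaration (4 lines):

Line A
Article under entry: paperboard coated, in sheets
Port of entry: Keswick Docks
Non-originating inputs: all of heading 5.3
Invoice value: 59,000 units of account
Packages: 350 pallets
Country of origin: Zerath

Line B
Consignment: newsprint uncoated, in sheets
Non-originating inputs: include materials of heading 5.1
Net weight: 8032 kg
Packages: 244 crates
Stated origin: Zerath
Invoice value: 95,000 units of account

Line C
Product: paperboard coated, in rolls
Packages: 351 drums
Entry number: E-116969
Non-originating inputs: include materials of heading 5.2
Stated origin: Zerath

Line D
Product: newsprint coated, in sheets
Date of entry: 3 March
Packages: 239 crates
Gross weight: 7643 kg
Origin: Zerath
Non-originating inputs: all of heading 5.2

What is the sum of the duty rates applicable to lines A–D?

Line A: paperboard → 5.2; coated → 5.2.2; in sheets → 5.2.2.1. Scheduled 22%. quota on 5.2.2.1 exhausted → over-quota 44%; Zerath agreement on 5.1.1.2: 5.2.2.1 not covered; Zerath agreement on 5.2: CTH met → 5% available; preferential 5%; anti-dumping (Zerath, 5.2.2): +42%; total 5% + 42% = 47%. → 47%.
Line B: newsprint → 5.1; uncoated → 5.1.2; in sheets → 5.1.2.1. Scheduled 8%. quota on 5.1.2.1 open → in-quota 6%; Zerath agreement on 5.1.1.2: 5.1.2.1 not covered; Zerath agreement on 5.2: 5.1.2.1 not covered; anti-dumping (Zerath, 5.1.2.1): +25%; total 6% + 25% = 31%. → 31%.
Line C: paperboard → 5.2; coated → 5.2.2; in rolls → 5.2.2.2. Scheduled 30%. Zerath agreement on 5.1.1.2: 5.2.2.2 not covered; Zerath agreement on 5.2: CTH not met; anti-dumping (Zerath, 5.2.2): +42%; total 30% + 42% = 72%. → 72%.
Line D: newsprint → 5.1; coated → 5.1.1; in sheets → 5.1.1.1. Scheduled 35%. Zerath agreement on 5.1.1.2: 5.1.1.1 not covered; Zerath agreement on 5.2: 5.1.1.1 not covered. → 35%.
Sum: 47% + 31% + 72% + 35% = 185%.

185%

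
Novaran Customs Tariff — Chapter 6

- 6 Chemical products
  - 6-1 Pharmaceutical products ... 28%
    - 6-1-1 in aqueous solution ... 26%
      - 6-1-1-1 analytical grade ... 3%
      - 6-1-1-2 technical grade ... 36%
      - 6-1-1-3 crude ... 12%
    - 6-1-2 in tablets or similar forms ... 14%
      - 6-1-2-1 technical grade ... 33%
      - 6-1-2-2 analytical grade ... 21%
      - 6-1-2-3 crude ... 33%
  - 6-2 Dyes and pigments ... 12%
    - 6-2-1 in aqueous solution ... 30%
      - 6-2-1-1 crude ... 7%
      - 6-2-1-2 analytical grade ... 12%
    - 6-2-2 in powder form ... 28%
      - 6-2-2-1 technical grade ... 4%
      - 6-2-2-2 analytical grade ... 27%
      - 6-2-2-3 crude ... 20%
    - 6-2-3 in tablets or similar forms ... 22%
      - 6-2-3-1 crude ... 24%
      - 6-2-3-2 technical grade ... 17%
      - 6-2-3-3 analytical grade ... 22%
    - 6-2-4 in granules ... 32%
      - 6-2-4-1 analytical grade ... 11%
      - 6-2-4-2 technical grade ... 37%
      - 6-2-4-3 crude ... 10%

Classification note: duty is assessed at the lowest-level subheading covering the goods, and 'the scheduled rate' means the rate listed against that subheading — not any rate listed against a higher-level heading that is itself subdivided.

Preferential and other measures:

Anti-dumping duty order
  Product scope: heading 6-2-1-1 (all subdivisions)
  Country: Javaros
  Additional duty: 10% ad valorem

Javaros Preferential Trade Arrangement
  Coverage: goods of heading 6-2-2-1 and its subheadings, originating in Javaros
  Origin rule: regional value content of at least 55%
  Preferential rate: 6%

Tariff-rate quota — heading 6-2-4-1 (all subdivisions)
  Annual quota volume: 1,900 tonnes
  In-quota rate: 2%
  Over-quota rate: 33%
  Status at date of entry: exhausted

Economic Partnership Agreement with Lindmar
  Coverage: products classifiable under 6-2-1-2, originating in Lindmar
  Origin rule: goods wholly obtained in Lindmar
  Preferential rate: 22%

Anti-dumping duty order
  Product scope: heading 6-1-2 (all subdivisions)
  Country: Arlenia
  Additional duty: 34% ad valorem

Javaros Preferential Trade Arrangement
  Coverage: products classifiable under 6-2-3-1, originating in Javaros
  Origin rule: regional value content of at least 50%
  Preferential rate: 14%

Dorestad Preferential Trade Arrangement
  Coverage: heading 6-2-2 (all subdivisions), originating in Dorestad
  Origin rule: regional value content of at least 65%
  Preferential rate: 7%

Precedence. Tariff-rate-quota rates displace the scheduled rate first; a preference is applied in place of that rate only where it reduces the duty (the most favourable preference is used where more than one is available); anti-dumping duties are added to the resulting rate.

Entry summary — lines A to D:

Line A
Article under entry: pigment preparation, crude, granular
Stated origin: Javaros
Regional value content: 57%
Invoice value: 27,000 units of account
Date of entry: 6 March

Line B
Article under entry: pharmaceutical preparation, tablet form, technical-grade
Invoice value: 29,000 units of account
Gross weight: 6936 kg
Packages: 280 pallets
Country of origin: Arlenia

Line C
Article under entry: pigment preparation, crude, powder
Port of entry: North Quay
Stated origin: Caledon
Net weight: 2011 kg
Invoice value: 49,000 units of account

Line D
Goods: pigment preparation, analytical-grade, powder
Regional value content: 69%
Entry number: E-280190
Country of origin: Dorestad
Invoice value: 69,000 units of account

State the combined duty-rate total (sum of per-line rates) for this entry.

Line A: pigment → 6-2; granular → 6-2-4; crude → 6-2-4-3. Scheduled 10%. Javaros agreement on 6-2-2-1: 6-2-4-3 not covered; Javaros agreement on 6-2-3-1: 6-2-4-3 not covered. → 10%.
Line B: pharmaceutical → 6-1; tablet form → 6-1-2; technical-grade → 6-1-2-1. Scheduled 33%. anti-dumping (Arlenia, 6-1-2): +34%; total 33% + 34% = 67%. → 67%.
Line C: pigment → 6-2; powder → 6-2-2; crude → 6-2-2-3. Scheduled 20%. No special measure applies. → 20%.
Line D: pigment → 6-2; powder → 6-2-2; analytical-grade → 6-2-2-2. Scheduled 27%. Dorestad agreement on 6-2-2: RVC ≥ 65% → 7% available; preferential 7%. → 7%.
Sum: 10% + 67% + 20% + 7% = 104%.

104%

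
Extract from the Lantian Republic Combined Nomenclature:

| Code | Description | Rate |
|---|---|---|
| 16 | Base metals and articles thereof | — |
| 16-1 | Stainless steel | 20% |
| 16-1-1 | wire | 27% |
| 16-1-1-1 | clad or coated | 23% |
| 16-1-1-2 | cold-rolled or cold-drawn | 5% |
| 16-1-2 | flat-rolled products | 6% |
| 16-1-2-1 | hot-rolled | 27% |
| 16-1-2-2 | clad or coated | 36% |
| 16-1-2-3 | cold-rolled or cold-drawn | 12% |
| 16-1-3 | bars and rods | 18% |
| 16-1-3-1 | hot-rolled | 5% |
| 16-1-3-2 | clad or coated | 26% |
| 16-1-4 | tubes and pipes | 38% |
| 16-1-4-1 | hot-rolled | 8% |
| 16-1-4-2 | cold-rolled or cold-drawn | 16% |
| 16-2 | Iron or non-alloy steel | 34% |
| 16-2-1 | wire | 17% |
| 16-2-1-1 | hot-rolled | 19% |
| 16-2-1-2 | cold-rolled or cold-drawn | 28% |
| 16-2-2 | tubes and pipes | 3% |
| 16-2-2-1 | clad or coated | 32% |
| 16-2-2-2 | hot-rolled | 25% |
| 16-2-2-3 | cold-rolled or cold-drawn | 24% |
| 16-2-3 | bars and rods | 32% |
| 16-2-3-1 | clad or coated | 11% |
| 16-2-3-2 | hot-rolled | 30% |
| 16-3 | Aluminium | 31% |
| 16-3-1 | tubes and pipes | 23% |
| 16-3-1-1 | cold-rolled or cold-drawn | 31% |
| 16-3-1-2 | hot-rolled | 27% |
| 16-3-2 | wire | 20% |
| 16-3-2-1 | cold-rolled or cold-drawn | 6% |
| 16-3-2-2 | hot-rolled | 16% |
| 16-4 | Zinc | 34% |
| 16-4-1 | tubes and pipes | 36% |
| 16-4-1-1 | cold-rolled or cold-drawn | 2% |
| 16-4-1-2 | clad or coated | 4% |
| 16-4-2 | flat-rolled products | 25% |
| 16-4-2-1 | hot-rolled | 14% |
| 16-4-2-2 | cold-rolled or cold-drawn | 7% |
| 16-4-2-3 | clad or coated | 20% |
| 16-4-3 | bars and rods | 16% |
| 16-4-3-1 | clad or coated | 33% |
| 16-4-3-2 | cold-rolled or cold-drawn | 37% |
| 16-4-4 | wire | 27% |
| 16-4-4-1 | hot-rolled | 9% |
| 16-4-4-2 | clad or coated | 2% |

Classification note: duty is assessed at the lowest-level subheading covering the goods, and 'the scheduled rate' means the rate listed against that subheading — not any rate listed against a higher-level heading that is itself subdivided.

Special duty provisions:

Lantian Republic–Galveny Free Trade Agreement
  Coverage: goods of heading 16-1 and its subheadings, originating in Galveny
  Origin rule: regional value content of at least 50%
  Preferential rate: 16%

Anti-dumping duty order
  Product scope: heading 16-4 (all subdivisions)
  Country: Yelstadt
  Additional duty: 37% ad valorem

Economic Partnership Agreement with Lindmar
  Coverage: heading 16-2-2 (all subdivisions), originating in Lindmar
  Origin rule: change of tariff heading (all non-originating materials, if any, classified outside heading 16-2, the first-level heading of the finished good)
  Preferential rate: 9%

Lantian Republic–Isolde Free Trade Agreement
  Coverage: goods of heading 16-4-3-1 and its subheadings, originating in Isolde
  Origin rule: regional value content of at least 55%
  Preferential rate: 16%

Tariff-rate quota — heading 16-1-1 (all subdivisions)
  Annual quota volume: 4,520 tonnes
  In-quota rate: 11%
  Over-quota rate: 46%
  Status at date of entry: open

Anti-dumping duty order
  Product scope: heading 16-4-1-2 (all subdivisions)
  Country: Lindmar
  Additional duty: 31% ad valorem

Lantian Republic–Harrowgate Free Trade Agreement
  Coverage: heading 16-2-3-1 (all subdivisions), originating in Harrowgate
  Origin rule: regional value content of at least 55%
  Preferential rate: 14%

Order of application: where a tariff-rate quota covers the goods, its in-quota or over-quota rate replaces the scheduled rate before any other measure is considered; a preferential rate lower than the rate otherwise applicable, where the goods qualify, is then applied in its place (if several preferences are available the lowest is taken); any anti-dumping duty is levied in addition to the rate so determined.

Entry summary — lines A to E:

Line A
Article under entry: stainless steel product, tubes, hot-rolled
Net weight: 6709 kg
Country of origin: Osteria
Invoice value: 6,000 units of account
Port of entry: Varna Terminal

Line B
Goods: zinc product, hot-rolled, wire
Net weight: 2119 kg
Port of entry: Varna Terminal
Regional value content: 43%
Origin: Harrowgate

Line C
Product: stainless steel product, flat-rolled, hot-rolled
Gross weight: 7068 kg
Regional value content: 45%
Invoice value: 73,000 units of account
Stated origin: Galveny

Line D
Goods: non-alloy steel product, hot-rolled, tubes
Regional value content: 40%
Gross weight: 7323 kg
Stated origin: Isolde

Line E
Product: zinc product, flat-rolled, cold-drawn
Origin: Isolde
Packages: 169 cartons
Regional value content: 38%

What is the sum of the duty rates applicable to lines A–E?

76%

Line A: stainless steel → 16-1; tubes → 16-1-4; hot-rolled → 16-1-4-1. Scheduled 8%. No special measure applies. → 8%.
Line B: zinc → 16-4; wire → 16-4-4; hot-rolled → 16-4-4-1. Scheduled 9%. Harrowgate agreement on 16-2-3-1: 16-4-4-1 not covered. → 9%.
Line C: stainless steel → 16-1; flat-rolled → 16-1-2; hot-rolled → 16-1-2-1. Scheduled 27%. Galveny agreement on 16-1: RVC < 50%. → 27%.
Line D: non-alloy steel → 16-2; tubes → 16-2-2; hot-rolled → 16-2-2-2. Scheduled 25%. Isolde agreement on 16-4-3-1: 16-2-2-2 not covered. → 25%.
Line E: zinc → 16-4; flat-rolled → 16-4-2; cold-drawn → 16-4-2-2. Scheduled 7%. Isolde agreement on 16-4-3-1: 16-4-2-2 not covered. → 7%.
Sum: 8% + 9% + 27% + 25% + 7% = 76%.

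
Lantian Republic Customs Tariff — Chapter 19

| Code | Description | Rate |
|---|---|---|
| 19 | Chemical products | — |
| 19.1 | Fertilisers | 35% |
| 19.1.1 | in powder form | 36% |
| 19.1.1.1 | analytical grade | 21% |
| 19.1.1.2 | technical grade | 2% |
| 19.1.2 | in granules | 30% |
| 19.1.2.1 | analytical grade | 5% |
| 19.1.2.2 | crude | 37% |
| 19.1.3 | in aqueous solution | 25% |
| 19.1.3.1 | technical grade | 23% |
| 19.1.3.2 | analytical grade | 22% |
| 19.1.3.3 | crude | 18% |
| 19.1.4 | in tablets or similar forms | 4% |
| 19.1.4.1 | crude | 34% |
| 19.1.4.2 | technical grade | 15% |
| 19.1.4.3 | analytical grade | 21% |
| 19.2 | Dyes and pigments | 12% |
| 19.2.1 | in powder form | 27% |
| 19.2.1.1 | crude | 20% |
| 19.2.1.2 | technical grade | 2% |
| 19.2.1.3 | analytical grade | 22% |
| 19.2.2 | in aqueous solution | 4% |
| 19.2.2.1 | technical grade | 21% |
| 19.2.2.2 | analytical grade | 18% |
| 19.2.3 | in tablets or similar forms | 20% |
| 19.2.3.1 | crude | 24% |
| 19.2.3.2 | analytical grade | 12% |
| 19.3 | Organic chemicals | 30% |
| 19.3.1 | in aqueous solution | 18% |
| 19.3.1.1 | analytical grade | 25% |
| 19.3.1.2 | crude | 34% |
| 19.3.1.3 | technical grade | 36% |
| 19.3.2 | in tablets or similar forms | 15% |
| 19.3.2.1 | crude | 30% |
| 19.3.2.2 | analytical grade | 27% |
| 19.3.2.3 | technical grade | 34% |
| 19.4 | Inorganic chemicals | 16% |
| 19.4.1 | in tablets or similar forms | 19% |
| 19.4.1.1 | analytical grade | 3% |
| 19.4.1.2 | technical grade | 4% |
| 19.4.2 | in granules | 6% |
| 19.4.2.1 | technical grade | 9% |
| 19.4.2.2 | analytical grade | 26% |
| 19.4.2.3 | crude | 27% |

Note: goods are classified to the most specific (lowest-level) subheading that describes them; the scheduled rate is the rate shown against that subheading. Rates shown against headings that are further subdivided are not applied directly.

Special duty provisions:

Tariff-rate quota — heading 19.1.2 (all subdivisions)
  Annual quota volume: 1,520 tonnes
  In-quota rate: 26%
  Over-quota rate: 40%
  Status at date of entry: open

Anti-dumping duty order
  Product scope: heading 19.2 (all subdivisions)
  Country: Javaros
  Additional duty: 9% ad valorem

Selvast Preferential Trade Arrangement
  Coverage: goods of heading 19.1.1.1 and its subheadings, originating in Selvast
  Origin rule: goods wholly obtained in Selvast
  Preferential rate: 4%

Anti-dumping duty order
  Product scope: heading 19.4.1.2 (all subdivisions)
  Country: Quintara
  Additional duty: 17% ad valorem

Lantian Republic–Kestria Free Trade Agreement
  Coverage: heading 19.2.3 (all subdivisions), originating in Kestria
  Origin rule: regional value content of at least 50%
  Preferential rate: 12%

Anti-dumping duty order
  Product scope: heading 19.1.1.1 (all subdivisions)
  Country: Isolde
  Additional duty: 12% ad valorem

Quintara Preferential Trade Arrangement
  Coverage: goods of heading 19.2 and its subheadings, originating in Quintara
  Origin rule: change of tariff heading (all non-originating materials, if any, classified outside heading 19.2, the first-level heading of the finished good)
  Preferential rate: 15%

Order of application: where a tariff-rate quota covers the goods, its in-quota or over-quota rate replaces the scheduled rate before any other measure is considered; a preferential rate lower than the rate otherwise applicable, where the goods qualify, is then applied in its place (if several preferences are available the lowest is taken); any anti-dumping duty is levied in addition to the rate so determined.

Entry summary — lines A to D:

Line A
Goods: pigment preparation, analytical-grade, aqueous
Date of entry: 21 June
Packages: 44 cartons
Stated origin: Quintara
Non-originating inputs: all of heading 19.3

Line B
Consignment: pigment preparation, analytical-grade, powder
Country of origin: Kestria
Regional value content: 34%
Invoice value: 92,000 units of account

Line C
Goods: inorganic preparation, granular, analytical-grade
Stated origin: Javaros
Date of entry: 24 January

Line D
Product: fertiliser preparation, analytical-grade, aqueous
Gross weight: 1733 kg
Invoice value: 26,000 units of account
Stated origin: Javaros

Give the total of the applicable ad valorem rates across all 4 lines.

Line A: pigment → 19.2; aqueous → 19.2.2; analytical-grade → 19.2.2.2. Scheduled 18%. Quintara agreement on 19.2: CTH met → 15% available; preferential 15%. → 15%.
Line B: pigment → 19.2; powder → 19.2.1; analytical-grade → 19.2.1.3. Scheduled 22%. Kestria agreement on 19.2.3: 19.2.1.3 not covered. → 22%.
Line C: inorganic → 19.4; granular → 19.4.2; analytical-grade → 19.4.2.2. Scheduled 26%. No special measure applies. → 26%.
Line D: fertiliser → 19.1; aqueous → 19.1.3; analytical-grade → 19.1.3.2. Scheduled 22%. No special measure applies. → 22%.
Sum: 15% + 22% + 26% + 22% = 85%.

85%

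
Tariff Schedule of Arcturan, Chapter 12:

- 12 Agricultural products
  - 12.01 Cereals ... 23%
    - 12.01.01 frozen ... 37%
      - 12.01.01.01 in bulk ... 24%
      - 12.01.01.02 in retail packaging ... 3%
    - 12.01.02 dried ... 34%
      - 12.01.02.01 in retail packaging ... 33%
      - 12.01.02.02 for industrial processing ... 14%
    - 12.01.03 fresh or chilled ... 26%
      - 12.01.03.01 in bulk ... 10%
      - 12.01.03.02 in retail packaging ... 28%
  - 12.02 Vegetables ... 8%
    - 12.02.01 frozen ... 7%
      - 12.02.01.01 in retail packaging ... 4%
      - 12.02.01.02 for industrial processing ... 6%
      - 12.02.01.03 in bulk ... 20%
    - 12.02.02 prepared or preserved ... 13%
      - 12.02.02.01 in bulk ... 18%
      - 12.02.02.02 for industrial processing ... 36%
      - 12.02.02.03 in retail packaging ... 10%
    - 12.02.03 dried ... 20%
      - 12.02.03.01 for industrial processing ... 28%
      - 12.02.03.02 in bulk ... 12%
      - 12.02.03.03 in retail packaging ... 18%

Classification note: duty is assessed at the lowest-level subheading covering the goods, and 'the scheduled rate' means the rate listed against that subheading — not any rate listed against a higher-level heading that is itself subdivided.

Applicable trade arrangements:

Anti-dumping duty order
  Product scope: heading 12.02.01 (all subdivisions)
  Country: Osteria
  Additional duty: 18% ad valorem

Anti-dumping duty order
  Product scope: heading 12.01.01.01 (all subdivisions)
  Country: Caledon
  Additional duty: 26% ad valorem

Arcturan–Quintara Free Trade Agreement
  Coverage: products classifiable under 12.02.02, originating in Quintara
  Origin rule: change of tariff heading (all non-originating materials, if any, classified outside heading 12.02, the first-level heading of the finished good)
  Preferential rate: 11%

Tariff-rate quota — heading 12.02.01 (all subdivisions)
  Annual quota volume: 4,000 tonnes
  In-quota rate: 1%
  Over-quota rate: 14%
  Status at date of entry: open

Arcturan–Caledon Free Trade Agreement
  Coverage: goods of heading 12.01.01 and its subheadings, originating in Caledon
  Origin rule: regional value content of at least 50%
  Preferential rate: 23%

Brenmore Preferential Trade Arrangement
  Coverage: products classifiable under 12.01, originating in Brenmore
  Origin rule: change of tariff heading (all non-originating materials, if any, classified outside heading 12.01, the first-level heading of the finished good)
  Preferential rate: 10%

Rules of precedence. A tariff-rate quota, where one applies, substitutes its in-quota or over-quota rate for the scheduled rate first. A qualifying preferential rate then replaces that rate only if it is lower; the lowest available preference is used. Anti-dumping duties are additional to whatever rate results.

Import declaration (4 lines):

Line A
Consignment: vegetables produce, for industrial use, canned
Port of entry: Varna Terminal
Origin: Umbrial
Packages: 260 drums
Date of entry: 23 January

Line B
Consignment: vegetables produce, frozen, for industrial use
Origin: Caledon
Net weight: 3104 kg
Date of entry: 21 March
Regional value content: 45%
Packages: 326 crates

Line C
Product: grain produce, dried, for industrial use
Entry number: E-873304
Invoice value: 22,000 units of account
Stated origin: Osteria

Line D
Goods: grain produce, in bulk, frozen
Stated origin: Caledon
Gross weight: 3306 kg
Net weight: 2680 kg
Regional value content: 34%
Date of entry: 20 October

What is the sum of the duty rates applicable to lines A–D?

101%

Line A: vegetables → 12.02; canned → 12.02.02; for industrial use → 12.02.02.02. Scheduled 36%. No special measure applies. → 36%.
Line B: vegetables → 12.02; frozen → 12.02.01; for industrial use → 12.02.01.02. Scheduled 6%. quota on 12.02.01 open → in-quota 1%; Caledon agreement on 12.01.01: 12.02.01.02 not covered. → 1%.
Line C: grain → 12.01; dried → 12.01.02; for industrial use → 12.01.02.02. Scheduled 14%. No special measure applies. → 14%.
Line D: grain → 12.01; frozen → 12.01.01; in bulk → 12.01.01.01. Scheduled 24%. Caledon agreement on 12.01.01: RVC < 50%; anti-dumping (Caledon, 12.01.01.01): +26%; total 24% + 26% = 50%. → 50%.
Sum: 36% + 1% + 14% + 50% = 101%.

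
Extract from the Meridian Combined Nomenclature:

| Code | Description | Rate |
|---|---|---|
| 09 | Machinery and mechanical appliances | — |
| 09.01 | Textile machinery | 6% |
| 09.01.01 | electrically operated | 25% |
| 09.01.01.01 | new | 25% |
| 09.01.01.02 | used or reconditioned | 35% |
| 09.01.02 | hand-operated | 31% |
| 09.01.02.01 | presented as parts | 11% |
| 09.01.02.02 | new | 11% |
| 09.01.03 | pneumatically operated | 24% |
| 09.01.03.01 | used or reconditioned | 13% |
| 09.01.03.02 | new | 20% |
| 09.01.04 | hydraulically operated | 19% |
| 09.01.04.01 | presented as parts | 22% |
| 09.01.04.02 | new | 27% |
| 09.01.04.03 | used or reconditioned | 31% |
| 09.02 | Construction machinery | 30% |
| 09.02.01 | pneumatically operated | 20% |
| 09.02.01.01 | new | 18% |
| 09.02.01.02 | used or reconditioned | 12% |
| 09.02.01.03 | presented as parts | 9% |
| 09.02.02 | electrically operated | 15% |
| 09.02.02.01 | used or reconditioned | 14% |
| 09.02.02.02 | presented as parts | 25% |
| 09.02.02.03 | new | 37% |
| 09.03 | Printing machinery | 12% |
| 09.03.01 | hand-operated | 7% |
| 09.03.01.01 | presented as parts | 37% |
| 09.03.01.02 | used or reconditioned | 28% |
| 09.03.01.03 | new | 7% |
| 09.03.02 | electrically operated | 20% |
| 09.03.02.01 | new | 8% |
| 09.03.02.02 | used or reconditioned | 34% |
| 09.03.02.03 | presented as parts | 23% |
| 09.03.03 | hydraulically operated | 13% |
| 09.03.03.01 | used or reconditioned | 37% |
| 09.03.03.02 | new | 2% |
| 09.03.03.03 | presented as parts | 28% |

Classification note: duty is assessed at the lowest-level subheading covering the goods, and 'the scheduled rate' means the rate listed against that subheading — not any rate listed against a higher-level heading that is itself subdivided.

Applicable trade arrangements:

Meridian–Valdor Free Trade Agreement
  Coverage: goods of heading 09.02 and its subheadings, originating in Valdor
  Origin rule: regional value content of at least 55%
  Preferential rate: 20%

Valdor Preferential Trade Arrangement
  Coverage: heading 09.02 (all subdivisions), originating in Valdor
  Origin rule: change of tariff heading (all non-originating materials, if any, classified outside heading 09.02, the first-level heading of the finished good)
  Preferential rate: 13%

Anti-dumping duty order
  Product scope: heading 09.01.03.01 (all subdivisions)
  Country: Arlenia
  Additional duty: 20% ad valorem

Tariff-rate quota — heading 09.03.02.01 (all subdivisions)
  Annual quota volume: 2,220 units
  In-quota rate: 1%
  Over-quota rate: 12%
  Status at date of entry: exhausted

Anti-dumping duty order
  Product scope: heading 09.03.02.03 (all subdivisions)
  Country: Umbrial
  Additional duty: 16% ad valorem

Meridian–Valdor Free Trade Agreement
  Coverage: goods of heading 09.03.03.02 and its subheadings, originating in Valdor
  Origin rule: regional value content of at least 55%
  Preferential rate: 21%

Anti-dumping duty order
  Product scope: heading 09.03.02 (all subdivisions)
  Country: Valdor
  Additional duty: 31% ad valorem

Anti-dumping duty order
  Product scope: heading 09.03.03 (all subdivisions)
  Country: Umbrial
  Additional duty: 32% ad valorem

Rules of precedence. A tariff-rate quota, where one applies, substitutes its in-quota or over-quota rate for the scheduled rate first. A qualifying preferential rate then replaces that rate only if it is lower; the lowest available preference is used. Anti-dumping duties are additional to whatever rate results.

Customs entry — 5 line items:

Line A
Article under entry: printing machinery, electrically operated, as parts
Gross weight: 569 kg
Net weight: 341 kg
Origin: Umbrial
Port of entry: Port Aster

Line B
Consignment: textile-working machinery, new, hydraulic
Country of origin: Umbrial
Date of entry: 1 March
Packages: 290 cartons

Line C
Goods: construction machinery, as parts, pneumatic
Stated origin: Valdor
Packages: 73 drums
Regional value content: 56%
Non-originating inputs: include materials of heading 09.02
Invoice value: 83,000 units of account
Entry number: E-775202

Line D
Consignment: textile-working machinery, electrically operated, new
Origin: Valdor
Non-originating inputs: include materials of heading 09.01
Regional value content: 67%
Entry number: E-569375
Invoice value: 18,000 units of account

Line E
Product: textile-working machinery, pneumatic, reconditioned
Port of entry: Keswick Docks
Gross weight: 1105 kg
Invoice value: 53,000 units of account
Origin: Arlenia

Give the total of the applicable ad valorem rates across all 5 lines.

Line A: printing → 09.03; electrically operated → 09.03.02; as parts → 09.03.02.03. Scheduled 23%. anti-dumping (Umbrial, 09.03.02.03): +16%; total 23% + 16% = 39%. → 39%.
Line B: textile-working → 09.01; hydraulic → 09.01.04; new → 09.01.04.02. Scheduled 27%. No special measure applies. → 27%.
Line C: construction → 09.02; pneumatic → 09.02.01; as parts → 09.02.01.03. Scheduled 9%. Valdor agreement on 09.02: RVC ≥ 55% → 20% available; Valdor agreement on 09.02: CTH not met; Valdor agreement on 09.03.03.02: 09.02.01.03 not covered; preference 20% not lower than 9% → no reduction. → 9%.
Line D: textile-working → 09.01; electrically operated → 09.01.01; new → 09.01.01.01. Scheduled 25%. Valdor agreement on 09.02: 09.01.01.01 not covered; Valdor agreement on 09.02: 09.01.01.01 not covered; Valdor agreement on 09.03.03.02: 09.01.01.01 not covered. → 25%.
Line E: textile-working → 09.01; pneumatic → 09.01.03; reconditioned → 09.01.03.01. Scheduled 13%. anti-dumping (Arlenia, 09.01.03.01): +20%; total 13% + 20% = 33%. → 33%.
Sum: 39% + 27% + 9% + 25% + 33% = 133%.

133%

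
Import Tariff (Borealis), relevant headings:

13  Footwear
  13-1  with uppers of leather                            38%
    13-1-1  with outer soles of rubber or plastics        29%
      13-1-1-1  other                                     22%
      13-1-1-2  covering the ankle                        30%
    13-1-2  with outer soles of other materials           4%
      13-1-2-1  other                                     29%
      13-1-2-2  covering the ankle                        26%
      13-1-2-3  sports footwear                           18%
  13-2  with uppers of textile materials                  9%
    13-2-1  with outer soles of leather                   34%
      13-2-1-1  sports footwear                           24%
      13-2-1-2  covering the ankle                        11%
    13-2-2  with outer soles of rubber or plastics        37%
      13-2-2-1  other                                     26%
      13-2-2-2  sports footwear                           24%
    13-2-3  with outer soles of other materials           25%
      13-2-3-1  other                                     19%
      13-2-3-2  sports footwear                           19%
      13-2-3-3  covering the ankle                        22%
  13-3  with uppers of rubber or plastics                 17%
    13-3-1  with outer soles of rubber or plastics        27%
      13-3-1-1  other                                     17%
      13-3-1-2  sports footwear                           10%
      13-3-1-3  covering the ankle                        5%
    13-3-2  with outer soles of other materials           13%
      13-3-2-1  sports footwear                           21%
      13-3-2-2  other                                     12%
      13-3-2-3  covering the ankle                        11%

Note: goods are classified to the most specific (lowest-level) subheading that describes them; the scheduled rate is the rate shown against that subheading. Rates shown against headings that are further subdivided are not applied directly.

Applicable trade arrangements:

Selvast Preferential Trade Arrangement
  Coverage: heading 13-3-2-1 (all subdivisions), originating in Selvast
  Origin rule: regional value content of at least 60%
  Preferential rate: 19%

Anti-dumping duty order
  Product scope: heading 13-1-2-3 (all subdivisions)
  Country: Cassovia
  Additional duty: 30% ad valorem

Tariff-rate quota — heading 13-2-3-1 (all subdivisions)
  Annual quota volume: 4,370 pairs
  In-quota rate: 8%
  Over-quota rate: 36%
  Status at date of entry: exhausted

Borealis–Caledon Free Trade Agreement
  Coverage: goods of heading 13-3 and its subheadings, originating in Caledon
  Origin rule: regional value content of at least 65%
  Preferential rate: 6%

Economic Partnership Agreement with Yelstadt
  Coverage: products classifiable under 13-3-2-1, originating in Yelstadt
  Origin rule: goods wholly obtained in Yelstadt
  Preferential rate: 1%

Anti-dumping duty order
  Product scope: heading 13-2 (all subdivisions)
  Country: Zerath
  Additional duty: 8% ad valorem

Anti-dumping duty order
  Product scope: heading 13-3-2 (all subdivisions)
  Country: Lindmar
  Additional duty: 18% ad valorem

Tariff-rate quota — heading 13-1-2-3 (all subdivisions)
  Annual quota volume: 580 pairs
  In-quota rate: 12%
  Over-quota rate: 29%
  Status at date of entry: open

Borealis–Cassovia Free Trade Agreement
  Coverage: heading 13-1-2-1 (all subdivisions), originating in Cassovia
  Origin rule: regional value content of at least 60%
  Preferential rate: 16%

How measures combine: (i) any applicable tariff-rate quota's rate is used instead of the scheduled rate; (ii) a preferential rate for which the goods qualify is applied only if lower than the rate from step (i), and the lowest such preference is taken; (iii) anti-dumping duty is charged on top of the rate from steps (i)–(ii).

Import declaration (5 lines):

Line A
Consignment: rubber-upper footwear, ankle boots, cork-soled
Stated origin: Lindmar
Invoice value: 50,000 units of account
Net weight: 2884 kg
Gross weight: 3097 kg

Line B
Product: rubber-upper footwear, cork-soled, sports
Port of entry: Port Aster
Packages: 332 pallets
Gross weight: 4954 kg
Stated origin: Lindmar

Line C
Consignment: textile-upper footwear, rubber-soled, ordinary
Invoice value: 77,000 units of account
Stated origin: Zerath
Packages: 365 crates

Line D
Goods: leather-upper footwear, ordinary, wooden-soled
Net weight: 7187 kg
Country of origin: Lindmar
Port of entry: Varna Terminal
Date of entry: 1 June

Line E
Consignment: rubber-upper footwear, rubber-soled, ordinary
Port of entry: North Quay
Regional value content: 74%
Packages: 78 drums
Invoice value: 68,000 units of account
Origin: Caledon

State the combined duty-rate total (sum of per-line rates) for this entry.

137%

Line A: rubber-upper → 13-3; cork-soled → 13-3-2; ankle boots → 13-3-2-3. Scheduled 11%. anti-dumping (Lindmar, 13-3-2): +18%; total 11% + 18% = 29%. → 29%.
Line B: rubber-upper → 13-3; cork-soled → 13-3-2; sports → 13-3-2-1. Scheduled 21%. anti-dumping (Lindmar, 13-3-2): +18%; total 21% + 18% = 39%. → 39%.
Line C: textile-upper → 13-2; rubber-soled → 13-2-2; ordinary → 13-2-2-1. Scheduled 26%. anti-dumping (Zerath, 13-2): +8%; total 26% + 8% = 34%. → 34%.
Line D: leather-upper → 13-1; wooden-soled → 13-1-2; ordinary → 13-1-2-1. Scheduled 29%. No special measure applies. → 29%.
Line E: rubber-upper → 13-3; rubber-soled → 13-3-1; ordinary → 13-3-1-1. Scheduled 17%. Caledon agreement on 13-3: RVC ≥ 65% → 6% available; preferential 6%. → 6%.
Sum: 29% + 39% + 34% + 29% + 6% = 137%.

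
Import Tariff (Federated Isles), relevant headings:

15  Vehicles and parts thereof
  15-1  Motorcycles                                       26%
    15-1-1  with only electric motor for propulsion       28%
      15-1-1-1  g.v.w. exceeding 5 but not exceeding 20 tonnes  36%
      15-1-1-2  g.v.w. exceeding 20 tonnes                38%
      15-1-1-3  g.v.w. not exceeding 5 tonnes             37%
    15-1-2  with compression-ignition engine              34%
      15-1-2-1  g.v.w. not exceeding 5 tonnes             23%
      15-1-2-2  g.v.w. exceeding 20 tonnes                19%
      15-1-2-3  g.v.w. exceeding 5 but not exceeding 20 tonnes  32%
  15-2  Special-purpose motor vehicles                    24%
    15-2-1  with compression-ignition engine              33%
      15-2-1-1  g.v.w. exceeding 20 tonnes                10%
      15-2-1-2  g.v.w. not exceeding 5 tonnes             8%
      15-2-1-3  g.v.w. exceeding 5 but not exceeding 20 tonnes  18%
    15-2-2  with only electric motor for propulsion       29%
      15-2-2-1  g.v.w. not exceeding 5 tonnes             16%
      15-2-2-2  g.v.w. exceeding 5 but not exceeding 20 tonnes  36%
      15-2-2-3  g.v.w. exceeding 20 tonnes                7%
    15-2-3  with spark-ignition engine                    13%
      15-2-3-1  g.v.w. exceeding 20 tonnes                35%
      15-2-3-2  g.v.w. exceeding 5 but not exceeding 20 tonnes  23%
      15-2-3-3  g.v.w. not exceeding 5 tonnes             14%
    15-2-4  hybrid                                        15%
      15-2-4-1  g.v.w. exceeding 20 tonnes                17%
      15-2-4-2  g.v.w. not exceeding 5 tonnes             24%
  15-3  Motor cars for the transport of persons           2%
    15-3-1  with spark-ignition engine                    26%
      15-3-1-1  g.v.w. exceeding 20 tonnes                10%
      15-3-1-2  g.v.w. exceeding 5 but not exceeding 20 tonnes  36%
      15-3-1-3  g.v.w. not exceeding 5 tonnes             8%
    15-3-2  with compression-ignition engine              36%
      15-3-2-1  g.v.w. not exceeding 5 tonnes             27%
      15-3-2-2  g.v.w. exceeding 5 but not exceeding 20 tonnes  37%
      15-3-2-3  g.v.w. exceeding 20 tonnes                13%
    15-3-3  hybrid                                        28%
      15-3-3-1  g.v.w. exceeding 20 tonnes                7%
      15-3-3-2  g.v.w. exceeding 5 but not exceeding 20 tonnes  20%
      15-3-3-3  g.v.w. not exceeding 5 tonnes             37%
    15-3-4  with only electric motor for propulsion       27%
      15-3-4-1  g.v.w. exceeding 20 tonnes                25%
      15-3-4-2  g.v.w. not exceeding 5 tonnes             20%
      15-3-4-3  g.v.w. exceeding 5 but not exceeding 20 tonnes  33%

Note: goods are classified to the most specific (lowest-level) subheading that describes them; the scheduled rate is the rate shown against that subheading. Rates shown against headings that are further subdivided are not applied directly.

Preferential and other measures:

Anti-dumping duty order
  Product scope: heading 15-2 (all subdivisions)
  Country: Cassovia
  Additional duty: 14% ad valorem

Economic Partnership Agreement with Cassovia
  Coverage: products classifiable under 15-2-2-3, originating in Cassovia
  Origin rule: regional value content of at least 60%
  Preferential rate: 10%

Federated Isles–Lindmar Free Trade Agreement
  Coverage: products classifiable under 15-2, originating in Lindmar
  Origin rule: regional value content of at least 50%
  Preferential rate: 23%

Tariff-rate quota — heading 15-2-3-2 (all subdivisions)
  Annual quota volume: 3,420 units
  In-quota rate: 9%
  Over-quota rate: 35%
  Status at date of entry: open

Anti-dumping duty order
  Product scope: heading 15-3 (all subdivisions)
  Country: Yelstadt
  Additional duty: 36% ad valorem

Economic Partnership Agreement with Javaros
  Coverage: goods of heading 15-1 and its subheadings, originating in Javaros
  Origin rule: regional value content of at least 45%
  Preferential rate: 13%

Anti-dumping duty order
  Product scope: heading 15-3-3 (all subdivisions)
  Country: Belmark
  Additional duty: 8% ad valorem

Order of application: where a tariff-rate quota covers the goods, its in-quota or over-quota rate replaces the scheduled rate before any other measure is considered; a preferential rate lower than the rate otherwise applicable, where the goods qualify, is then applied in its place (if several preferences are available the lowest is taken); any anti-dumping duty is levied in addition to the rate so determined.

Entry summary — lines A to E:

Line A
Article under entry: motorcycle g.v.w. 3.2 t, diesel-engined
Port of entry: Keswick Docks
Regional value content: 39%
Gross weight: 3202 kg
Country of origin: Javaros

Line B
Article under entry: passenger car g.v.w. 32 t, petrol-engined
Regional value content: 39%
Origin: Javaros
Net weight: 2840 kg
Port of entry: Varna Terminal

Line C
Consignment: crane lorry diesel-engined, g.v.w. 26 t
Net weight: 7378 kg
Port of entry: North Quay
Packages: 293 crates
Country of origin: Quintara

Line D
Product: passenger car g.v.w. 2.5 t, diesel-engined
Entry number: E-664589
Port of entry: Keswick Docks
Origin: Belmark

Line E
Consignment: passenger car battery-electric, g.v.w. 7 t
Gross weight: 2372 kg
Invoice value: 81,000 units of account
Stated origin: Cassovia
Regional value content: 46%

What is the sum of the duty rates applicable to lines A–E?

103%

Line A: motorcycle → 15-1; diesel-engined → 15-1-2; g.v.w. 3.2 t → 15-1-2-1. Scheduled 23%. Javaros agreement on 15-1: RVC < 45%. → 23%.
Line B: passenger car → 15-3; petrol-engined → 15-3-1; g.v.w. 32 t → 15-3-1-1. Scheduled 10%. Javaros agreement on 15-1: 15-3-1-1 not covered. → 10%.
Line C: crane lorry → 15-2; diesel-engined → 15-2-1; g.v.w. 26 t → 15-2-1-1. Scheduled 10%. No special measure applies. → 10%.
Line D: passenger car → 15-3; diesel-engined → 15-3-2; g.v.w. 2.5 t → 15-3-2-1. Scheduled 27%. No special measure applies. → 27%.
Line E: passenger car → 15-3; battery-electric → 15-3-4; g.v.w. 7 t → 15-3-4-3. Scheduled 33%. Cassovia agreement on 15-2-2-3: 15-3-4-3 not covered. → 33%.
Sum: 23% + 10% + 10% + 27% + 33% = 103%.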